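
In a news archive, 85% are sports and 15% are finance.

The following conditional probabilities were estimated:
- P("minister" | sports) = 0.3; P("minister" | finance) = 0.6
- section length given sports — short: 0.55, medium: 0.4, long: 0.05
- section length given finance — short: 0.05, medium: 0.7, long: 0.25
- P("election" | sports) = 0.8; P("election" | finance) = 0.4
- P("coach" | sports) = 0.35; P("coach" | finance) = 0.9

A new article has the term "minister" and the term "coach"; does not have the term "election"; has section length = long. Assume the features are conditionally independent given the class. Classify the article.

sports: 0.85 × 0.3 × 0.05 × (1−0.8) × 0.35 = 0.0008925
finance: 0.15 × 0.6 × 0.25 × (1−0.4) × 0.9 = 0.01215
Highest score → finance.

finance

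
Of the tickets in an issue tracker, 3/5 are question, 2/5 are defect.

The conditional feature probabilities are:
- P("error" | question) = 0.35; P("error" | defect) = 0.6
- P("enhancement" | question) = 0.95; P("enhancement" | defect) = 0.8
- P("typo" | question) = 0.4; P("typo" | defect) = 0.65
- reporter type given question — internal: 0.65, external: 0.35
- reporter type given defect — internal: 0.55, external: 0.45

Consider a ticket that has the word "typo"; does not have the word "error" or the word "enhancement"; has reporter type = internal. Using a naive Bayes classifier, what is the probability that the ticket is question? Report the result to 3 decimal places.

question: 0.6 × (1−0.35) × (1−0.95) × 0.4 × 0.65 = 0.00507
defect: 0.4 × (1−0.6) × (1−0.8) × 0.65 × 0.55 = 0.01144
P(question | x) = 0.00507 / 0.01651 ≈ 0.307

0.307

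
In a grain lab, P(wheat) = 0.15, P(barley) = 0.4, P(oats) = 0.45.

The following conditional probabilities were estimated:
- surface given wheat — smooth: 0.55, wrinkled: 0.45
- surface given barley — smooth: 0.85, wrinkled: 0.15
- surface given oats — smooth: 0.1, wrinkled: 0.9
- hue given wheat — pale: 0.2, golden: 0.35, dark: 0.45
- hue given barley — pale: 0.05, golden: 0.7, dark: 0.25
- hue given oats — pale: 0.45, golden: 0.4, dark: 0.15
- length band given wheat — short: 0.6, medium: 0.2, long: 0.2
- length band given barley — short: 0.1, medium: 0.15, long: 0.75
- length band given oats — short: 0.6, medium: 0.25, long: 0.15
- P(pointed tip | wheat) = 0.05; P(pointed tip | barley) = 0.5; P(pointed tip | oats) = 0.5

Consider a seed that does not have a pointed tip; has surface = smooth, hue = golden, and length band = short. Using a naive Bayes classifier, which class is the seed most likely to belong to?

wheat: 0.15 × 0.55 × 0.35 × 0.6 × (1−0.05) = 0.01645875
barley: 0.4 × 0.85 × 0.7 × 0.1 × (1−0.5) = 0.0119
oats: 0.45 × 0.1 × 0.4 × 0.6 × (1−0.5) = 0.0054
Highest score → wheat.

wheat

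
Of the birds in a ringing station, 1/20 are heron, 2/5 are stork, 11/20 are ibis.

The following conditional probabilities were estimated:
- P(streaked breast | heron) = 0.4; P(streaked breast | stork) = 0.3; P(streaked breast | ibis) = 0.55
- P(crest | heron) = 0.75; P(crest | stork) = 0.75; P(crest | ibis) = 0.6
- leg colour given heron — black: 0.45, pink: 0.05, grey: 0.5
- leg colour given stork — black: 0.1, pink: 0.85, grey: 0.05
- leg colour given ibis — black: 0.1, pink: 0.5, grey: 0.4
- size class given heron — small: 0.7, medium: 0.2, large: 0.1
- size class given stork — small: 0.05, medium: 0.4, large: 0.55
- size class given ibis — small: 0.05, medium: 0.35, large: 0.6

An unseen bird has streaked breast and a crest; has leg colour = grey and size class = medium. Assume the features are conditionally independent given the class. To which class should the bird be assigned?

ibis

heron: 0.05 × 0.4 × 0.75 × 0.5 × 0.2 = 0.0015
stork: 0.4 × 0.3 × 0.75 × 0.05 × 0.4 = 0.0018
ibis: 0.55 × 0.55 × 0.6 × 0.4 × 0.35 = 0.02541
Highest score → ibis.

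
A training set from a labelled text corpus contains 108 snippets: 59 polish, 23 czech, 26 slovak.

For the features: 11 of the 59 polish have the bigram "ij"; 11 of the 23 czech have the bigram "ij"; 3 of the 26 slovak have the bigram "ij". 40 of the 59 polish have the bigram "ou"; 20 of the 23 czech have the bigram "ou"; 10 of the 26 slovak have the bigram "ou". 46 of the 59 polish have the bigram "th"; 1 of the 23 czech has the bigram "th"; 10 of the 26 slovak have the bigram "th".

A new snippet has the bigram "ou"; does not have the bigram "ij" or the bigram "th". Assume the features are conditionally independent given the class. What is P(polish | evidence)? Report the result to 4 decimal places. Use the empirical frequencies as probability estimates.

polish: (59/108) × (48/59) × (40/59) × (13/59) ≈ 0.0663922
czech: (23/108) × (12/23) × (20/23) × (22/23) ≈ 0.0924176
slovak: (26/108) × (23/26) × (10/26) × (16/26) ≈ 0.0504054
P(polish | x) = 0.0663922 / 0.2092152 ≈ 0.3173

0.3173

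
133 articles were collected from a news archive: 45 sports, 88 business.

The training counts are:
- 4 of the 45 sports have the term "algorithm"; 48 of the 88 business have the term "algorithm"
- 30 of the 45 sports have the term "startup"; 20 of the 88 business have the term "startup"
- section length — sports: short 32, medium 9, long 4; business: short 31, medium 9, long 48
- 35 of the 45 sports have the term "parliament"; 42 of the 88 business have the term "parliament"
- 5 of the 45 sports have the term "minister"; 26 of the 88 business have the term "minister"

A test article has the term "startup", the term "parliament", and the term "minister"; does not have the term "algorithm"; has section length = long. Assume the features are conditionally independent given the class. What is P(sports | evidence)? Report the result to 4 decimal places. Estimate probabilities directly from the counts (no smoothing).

sports: (45/133) × (41/45) × (30/45) × (4/45) × (35/45) × (5/45) ≈ 0.00157871
business: (88/133) × (40/88) × (20/88) × (48/88) × (42/88) × (26/88) ≈ 0.00525741
P(sports | x) = 0.00157871 / 0.00683612 ≈ 0.2309

0.2309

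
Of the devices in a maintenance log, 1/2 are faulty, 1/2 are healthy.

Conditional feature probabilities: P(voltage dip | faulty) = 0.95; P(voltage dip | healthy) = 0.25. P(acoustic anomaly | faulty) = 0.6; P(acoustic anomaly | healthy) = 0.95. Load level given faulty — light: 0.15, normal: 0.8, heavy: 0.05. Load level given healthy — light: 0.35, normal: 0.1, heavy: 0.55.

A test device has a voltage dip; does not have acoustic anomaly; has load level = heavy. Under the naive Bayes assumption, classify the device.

faulty

faulty: 0.5 × 0.95 × (1−0.6) × 0.05 = 0.0095
healthy: 0.5 × 0.25 × (1−0.95) × 0.55 = 0.0034375
Highest score → faulty.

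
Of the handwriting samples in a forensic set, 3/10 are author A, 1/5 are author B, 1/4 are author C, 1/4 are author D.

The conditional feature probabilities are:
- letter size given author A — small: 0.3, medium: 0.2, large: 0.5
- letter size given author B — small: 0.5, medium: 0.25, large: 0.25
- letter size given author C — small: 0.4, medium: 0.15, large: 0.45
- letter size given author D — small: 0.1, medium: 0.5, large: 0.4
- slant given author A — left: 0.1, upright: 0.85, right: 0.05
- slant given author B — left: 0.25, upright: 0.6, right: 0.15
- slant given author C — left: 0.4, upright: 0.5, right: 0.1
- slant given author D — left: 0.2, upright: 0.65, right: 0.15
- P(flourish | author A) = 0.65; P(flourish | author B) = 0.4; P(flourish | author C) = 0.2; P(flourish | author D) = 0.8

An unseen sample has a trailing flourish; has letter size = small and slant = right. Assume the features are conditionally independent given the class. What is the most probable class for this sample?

author B

author A: 0.3 × 0.3 × 0.05 × 0.65 = 0.002925
author B: 0.2 × 0.5 × 0.15 × 0.4 = 0.006
author C: 0.25 × 0.4 × 0.1 × 0.2 = 0.002
author D: 0.25 × 0.1 × 0.15 × 0.8 = 0.003
Highest score → author B.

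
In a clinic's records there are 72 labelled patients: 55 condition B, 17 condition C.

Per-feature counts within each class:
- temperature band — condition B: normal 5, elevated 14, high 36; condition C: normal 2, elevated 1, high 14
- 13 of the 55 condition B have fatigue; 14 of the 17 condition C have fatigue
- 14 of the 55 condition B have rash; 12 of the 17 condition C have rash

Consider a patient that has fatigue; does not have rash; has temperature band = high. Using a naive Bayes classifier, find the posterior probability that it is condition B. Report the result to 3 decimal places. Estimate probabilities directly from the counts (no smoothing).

0.652

condition B: (55/72) × (36/55) × (13/55) × (41/55) ≈ 0.0880992
condition C: (17/72) × (14/17) × (14/17) × (5/17) ≈ 0.0470973
P(condition B | x) = 0.0880992 / 0.1351965 ≈ 0.652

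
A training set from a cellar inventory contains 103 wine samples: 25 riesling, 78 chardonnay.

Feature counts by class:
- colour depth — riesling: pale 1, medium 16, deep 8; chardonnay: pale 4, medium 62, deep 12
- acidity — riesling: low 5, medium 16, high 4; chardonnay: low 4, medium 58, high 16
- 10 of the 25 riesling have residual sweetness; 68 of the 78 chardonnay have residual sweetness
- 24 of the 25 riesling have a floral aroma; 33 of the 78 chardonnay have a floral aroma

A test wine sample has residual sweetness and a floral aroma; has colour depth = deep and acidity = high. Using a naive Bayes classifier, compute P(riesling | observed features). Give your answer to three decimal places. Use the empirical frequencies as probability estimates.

0.351

riesling: (25/103) × (8/25) × (4/25) × (10/25) × (24/25) ≈ 0.00477204
chardonnay: (78/103) × (12/78) × (16/78) × (68/78) × (33/78) ≈ 0.00881461
P(riesling | x) = 0.00477204 / 0.01358665 ≈ 0.351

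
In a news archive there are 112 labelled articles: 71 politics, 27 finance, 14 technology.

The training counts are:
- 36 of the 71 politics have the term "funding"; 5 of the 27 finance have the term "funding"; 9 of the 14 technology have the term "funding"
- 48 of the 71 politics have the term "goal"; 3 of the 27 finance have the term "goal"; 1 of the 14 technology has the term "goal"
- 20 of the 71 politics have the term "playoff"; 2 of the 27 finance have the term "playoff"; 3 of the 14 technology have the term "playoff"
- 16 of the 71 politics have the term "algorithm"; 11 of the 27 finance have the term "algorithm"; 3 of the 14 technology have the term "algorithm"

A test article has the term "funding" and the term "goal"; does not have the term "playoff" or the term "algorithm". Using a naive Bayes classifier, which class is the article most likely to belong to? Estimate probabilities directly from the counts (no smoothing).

politics: (71/112) × (36/71) × (48/71) × (51/71) × (55/71) ≈ 0.120916
finance: (27/112) × (5/27) × (3/27) × (25/27) × (16/27) ≈ 0.00272171
technology: (14/112) × (9/14) × (1/14) × (11/14) × (11/14) ≈ 0.00354345
Highest score → politics.

politics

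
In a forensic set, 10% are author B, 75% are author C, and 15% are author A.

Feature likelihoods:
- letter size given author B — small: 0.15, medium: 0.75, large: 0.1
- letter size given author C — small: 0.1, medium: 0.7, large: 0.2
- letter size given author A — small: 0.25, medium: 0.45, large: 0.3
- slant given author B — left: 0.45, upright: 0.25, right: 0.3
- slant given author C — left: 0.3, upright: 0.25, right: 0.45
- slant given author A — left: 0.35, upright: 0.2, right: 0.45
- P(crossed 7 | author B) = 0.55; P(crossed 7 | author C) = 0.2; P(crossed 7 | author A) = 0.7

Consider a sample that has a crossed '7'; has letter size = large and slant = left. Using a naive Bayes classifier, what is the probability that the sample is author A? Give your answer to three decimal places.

author B: 0.1 × 0.1 × 0.45 × 0.55 = 0.002475
author C: 0.75 × 0.2 × 0.3 × 0.2 = 0.009
author A: 0.15 × 0.3 × 0.35 × 0.7 = 0.011025
P(author A | x) = 0.011025 / 0.0225 ≈ 0.490

0.490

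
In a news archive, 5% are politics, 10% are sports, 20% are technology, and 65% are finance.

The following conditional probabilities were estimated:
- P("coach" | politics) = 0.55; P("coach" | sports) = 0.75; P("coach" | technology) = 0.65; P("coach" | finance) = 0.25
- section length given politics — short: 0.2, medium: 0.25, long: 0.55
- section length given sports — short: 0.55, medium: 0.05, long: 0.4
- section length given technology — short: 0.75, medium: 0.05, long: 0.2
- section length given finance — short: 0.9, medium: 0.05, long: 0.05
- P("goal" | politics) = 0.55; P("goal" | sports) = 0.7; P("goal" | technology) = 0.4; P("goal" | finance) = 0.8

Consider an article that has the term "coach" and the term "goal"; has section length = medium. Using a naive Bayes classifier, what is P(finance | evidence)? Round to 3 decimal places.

politics: 0.05 × 0.55 × 0.25 × 0.55 = 0.00378125
sports: 0.1 × 0.75 × 0.05 × 0.7 = 0.002625
technology: 0.2 × 0.65 × 0.05 × 0.4 = 0.0026
finance: 0.65 × 0.25 × 0.05 × 0.8 = 0.0065
P(finance | x) = 0.0065 / 0.01550625 ≈ 0.419

0.419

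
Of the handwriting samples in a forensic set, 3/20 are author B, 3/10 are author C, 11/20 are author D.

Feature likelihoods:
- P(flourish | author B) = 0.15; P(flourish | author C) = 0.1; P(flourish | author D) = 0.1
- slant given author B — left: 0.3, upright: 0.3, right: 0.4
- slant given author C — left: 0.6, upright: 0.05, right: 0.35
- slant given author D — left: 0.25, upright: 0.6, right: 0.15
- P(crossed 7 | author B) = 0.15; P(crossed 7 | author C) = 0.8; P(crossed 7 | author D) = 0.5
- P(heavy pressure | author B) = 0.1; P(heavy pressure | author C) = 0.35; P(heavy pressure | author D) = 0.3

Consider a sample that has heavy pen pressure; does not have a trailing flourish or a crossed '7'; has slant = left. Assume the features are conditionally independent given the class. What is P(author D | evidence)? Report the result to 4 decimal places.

0.5599

author B: 0.15 × (1−0.15) × 0.3 × (1−0.15) × 0.1 = 0.00325125
author C: 0.3 × (1−0.1) × 0.6 × (1−0.8) × 0.35 = 0.01134
author D: 0.55 × (1−0.1) × 0.25 × (1−0.5) × 0.3 = 0.0185625
P(author D | x) = 0.0185625 / 0.03315375 ≈ 0.5599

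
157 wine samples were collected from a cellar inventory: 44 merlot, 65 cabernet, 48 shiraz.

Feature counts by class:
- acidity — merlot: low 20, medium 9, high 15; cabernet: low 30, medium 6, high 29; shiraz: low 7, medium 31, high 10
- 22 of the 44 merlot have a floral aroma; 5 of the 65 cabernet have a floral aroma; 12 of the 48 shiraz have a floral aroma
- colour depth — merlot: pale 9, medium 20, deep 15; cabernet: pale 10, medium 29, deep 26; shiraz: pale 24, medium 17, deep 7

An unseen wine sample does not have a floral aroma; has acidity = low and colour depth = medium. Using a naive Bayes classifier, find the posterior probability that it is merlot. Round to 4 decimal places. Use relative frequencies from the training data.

merlot: (44/157) × (20/44) × (22/44) × (20/44) ≈ 0.0289519
cabernet: (65/157) × (30/65) × (60/65) × (29/65) ≈ 0.0786945
shiraz: (48/157) × (7/48) × (36/48) × (17/48) ≈ 0.0118432
P(merlot | x) = 0.0289519 / 0.1194896 ≈ 0.2423

0.2423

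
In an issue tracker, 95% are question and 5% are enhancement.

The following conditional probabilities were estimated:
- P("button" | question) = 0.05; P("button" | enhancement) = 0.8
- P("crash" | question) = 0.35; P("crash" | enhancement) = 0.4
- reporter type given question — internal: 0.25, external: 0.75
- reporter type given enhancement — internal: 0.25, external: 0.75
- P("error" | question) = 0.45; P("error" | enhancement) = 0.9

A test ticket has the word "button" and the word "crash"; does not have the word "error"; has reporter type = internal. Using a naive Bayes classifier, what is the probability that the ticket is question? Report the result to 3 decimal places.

0.851

question: 0.95 × 0.05 × 0.35 × 0.25 × (1−0.45) = 0.0022859375
enhancement: 0.05 × 0.8 × 0.4 × 0.25 × (1−0.9) = 0.0004
P(question | x) = 0.0022859375 / 0.0026859375 ≈ 0.851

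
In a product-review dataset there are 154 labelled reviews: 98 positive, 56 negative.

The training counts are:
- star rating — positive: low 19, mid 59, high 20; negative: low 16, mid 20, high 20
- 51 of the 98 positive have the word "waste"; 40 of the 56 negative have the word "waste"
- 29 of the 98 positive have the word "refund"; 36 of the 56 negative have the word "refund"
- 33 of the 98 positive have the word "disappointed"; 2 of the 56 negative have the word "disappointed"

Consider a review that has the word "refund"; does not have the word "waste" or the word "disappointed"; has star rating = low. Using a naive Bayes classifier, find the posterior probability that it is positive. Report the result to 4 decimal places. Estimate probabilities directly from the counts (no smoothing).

0.3869

positive: (98/154) × (19/98) × (47/98) × (29/98) × (65/98) ≈ 0.0116135
negative: (56/154) × (16/56) × (16/56) × (36/56) × (54/56) ≈ 0.0184014
P(positive | x) = 0.0116135 / 0.0300149 ≈ 0.3869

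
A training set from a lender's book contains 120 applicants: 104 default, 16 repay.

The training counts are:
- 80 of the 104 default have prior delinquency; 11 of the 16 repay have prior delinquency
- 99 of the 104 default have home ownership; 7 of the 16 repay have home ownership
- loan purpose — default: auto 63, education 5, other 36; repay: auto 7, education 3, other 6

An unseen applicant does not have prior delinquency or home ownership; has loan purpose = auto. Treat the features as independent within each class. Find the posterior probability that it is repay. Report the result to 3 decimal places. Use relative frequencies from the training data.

0.638

default: (104/120) × (24/104) × (5/104) × (63/104) ≈ 0.0058247
repay: (16/120) × (5/16) × (9/16) × (7/16) = 0.01025390625
P(repay | x) = 0.01025390625 / 0.01607860625 ≈ 0.638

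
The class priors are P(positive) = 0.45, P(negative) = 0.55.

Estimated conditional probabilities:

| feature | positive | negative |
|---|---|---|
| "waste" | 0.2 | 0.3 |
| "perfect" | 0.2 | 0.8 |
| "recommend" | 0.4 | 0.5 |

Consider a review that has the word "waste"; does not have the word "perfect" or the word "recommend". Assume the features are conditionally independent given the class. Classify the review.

positive: 0.45 × 0.2 × (1−0.2) × (1−0.4) = 0.0432
negative: 0.55 × 0.3 × (1−0.8) × (1−0.5) = 0.0165
Highest score → positive.

positive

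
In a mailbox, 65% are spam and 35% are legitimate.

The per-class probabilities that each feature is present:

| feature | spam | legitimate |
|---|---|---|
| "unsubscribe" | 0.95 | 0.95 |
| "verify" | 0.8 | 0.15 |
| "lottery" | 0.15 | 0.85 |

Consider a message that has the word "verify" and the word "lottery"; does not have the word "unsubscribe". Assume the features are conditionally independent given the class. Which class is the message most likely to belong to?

spam: 0.65 × (1−0.95) × 0.8 × 0.15 = 0.0039
legitimate: 0.35 × (1−0.95) × 0.15 × 0.85 = 0.00223125
Highest score → spam.

spam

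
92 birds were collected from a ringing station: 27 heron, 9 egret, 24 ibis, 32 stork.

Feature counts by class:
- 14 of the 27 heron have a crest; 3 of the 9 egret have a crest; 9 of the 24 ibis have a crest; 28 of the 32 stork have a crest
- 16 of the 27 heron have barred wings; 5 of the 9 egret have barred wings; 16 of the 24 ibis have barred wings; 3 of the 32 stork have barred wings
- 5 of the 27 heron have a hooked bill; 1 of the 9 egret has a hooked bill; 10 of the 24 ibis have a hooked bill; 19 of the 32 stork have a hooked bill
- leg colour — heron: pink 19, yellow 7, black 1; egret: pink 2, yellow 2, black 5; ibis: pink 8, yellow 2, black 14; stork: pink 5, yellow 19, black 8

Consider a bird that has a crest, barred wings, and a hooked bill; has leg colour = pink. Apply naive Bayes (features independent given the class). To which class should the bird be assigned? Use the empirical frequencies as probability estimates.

heron: (27/92) × (14/27) × (16/27) × (5/27) × (19/27) ≈ 0.0117515
egret: (9/92) × (3/9) × (5/9) × (1/9) × (2/9) ≈ 0.000447307
ibis: (24/92) × (9/24) × (16/24) × (10/24) × (8/24) ≈ 0.00905797
stork: (32/92) × (28/32) × (3/32) × (19/32) × (5/32) ≈ 0.00264707
Highest score → heron.

heron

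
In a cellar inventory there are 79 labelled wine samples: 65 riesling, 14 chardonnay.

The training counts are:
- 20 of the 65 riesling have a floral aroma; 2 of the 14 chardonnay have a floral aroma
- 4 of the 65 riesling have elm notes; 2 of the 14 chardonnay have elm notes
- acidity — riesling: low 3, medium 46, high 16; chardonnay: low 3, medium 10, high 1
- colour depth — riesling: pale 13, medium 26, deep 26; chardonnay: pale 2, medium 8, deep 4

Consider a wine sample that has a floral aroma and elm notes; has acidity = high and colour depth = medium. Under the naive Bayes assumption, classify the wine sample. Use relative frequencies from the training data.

riesling

riesling: (65/79) × (20/65) × (4/65) × (16/65) × (26/65) ≈ 0.00153397
chardonnay: (14/79) × (2/14) × (2/14) × (1/14) × (8/14) ≈ 0.000147618
Highest score → riesling.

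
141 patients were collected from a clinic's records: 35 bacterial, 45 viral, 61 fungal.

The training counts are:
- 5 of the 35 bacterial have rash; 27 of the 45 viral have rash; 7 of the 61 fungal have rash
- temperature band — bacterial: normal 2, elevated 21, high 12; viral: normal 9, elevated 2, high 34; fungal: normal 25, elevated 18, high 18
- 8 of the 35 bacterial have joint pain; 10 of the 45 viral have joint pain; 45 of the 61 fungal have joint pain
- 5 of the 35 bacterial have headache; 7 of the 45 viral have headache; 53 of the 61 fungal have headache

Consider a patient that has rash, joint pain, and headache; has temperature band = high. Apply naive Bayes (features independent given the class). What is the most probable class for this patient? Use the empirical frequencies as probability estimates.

fungal

bacterial: (35/141) × (5/35) × (12/35) × (8/35) × (5/35) ≈ 0.000396998
viral: (45/141) × (27/45) × (34/45) × (10/45) × (7/45) ≈ 0.00500131
fungal: (61/141) × (7/61) × (18/61) × (45/61) × (53/61) ≈ 0.00938967
Highest score → fungal.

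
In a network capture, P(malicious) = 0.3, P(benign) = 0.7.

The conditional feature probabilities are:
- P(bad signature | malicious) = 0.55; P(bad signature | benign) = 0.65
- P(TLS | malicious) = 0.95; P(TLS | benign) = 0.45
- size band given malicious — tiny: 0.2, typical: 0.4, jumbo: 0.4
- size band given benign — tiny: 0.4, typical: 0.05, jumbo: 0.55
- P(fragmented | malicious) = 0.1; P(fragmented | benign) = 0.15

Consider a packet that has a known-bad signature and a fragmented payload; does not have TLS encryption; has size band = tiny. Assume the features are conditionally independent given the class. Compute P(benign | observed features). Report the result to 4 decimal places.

0.9891

malicious: 0.3 × 0.55 × (1−0.95) × 0.2 × 0.1 = 0.000165
benign: 0.7 × 0.65 × (1−0.45) × 0.4 × 0.15 = 0.015015
P(benign | x) = 0.015015 / 0.01518 ≈ 0.9891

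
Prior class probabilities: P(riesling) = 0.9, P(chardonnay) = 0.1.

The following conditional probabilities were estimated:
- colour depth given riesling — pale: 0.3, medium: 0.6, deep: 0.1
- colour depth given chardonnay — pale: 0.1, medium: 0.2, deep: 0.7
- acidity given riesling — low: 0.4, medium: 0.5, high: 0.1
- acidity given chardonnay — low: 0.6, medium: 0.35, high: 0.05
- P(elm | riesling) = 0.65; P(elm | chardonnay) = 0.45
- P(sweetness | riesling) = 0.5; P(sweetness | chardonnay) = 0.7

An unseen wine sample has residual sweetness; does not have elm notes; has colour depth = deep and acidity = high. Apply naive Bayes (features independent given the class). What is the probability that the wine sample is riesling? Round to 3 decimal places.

riesling: 0.9 × 0.1 × 0.1 × (1−0.65) × 0.5 = 0.001575
chardonnay: 0.1 × 0.7 × 0.05 × (1−0.45) × 0.7 = 0.0013475
P(riesling | x) = 0.001575 / 0.0029225 ≈ 0.539

0.539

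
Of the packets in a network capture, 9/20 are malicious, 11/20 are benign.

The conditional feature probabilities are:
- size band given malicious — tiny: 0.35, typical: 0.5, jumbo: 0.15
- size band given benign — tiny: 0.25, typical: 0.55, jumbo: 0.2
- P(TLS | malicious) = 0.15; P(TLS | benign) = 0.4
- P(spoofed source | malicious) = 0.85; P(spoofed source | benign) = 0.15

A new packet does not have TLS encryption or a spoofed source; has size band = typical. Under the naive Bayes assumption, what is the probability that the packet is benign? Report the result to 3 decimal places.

0.843

malicious: 0.45 × 0.5 × (1−0.15) × (1−0.85) = 0.0286875
benign: 0.55 × 0.55 × (1−0.4) × (1−0.15) = 0.154275
P(benign | x) = 0.154275 / 0.1829625 ≈ 0.843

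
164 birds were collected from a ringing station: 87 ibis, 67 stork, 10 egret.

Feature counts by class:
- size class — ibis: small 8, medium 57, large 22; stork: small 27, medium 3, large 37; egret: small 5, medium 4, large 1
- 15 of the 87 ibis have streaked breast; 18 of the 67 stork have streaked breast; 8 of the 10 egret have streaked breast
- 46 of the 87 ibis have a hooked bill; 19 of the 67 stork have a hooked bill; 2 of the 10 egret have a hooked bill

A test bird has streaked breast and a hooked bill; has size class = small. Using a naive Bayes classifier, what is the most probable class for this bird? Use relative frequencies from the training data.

stork

ibis: (87/164) × (8/87) × (15/87) × (46/87) ≈ 0.00444689
stork: (67/164) × (27/67) × (18/67) × (19/67) ≈ 0.0125429
egret: (10/164) × (5/10) × (8/10) × (2/10) ≈ 0.00487805
Highest score → stork.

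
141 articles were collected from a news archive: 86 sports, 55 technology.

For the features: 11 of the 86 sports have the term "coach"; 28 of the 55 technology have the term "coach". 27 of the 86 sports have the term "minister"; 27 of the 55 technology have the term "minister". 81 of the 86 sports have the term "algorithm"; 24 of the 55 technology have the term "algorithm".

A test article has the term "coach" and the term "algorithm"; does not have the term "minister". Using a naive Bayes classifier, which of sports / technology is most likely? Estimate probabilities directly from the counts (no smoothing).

sports: (86/141) × (11/86) × (59/86) × (81/86) ≈ 0.0504097
technology: (55/141) × (28/55) × (28/55) × (24/55) ≈ 0.0441146
Highest score → sports.

sports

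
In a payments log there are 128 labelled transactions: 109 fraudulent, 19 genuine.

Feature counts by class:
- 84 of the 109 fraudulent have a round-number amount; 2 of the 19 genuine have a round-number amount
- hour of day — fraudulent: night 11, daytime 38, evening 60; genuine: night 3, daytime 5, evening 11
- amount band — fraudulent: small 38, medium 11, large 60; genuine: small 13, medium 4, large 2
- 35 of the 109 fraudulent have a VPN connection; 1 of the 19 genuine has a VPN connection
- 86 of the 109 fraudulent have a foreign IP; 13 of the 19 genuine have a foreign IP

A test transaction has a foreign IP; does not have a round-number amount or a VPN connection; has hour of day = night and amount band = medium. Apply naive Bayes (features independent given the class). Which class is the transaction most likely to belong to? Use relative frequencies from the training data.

fraudulent: (109/128) × (25/109) × (11/109) × (11/109) × (74/109) × (86/109) ≈ 0.00106547
genuine: (19/128) × (17/19) × (3/19) × (4/19) × (18/19) × (13/19) ≈ 0.00286168
Highest score → genuine.

genuine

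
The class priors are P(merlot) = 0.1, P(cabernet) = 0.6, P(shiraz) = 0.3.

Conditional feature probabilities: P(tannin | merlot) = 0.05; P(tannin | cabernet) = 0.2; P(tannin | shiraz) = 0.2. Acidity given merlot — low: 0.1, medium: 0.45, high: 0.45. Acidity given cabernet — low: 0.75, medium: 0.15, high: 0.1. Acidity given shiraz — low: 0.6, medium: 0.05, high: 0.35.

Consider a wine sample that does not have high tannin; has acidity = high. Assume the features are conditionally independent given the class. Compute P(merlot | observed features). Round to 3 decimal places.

merlot: 0.1 × (1−0.05) × 0.45 = 0.04275
cabernet: 0.6 × (1−0.2) × 0.1 = 0.048
shiraz: 0.3 × (1−0.2) × 0.35 = 0.084
P(merlot | x) = 0.04275 / 0.17475 ≈ 0.245

0.245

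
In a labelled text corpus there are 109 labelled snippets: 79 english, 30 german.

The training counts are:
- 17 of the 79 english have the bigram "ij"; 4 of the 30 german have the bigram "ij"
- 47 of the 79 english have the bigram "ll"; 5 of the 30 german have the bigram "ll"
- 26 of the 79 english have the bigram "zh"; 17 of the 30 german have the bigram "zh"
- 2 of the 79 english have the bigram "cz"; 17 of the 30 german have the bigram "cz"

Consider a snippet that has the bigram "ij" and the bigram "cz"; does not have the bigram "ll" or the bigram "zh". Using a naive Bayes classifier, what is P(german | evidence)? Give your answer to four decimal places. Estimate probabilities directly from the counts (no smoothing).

0.8750

english: (79/109) × (17/79) × (32/79) × (53/79) × (2/79) ≈ 0.00107299
german: (30/109) × (4/30) × (25/30) × (13/30) × (17/30) ≈ 0.00750934
P(german | x) = 0.00750934 / 0.00858233 ≈ 0.8750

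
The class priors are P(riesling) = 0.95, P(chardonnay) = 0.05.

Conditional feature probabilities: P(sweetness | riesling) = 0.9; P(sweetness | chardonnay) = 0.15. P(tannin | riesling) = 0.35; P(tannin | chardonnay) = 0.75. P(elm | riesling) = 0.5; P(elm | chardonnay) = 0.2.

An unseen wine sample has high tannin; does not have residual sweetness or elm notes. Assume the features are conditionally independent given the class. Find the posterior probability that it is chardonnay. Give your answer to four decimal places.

riesling: 0.95 × (1−0.9) × 0.35 × (1−0.5) = 0.016625
chardonnay: 0.05 × (1−0.15) × 0.75 × (1−0.2) = 0.0255
P(chardonnay | x) = 0.0255 / 0.042125 ≈ 0.6053

0.6053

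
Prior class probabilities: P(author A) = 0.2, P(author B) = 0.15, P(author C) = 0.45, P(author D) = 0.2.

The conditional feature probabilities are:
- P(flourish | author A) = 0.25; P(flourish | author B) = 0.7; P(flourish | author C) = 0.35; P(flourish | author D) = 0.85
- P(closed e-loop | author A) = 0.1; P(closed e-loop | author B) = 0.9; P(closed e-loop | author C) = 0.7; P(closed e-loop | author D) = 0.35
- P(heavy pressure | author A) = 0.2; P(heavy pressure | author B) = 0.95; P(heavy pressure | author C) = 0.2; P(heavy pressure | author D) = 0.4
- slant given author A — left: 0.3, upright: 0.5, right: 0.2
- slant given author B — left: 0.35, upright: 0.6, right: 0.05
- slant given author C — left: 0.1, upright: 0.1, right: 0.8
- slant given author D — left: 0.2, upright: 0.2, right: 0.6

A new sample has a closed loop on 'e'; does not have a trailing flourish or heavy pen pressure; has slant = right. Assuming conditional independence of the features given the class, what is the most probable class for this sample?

author C

author A: 0.2 × (1−0.25) × 0.1 × (1−0.2) × 0.2 = 0.0024
author B: 0.15 × (1−0.7) × 0.9 × (1−0.95) × 0.05 = 0.00010125
author C: 0.45 × (1−0.35) × 0.7 × (1−0.2) × 0.8 = 0.13104
author D: 0.2 × (1−0.85) × 0.35 × (1−0.4) × 0.6 = 0.00378
Highest score → author C.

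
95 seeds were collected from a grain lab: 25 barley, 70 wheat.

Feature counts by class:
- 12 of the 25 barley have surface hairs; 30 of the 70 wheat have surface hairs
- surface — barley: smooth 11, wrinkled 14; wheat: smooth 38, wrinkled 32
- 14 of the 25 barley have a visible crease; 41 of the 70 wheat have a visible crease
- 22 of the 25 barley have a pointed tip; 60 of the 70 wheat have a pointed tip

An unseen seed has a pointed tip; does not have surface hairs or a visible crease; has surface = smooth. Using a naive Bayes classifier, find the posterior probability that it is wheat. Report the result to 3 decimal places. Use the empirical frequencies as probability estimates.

barley: (25/95) × (13/25) × (11/25) × (11/25) × (22/25) ≈ 0.0233135
wheat: (70/95) × (40/70) × (38/70) × (29/70) × (60/70) ≈ 0.0811662
P(wheat | x) = 0.0811662 / 0.1044797 ≈ 0.777

0.777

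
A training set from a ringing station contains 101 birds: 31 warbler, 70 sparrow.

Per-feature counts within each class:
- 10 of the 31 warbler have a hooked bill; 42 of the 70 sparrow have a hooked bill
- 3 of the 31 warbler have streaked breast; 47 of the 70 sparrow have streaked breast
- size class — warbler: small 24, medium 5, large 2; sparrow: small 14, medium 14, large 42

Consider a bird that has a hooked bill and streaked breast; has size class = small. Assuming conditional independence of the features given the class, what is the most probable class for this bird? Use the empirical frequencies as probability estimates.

warbler: (31/101) × (10/31) × (3/31) × (24/31) ≈ 0.00741802
sparrow: (70/101) × (42/70) × (47/70) × (14/70) ≈ 0.0558416
Highest score → sparrow.

sparrow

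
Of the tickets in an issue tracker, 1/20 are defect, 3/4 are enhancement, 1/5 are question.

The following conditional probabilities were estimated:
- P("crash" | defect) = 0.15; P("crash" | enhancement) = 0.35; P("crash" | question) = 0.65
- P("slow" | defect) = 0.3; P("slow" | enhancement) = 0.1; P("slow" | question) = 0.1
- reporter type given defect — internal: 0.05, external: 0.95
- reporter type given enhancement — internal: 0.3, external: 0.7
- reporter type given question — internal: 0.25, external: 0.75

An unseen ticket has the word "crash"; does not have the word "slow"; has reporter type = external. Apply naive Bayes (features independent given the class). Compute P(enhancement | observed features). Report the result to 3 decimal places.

defect: 0.05 × 0.15 × (1−0.3) × 0.95 = 0.0049875
enhancement: 0.75 × 0.35 × (1−0.1) × 0.7 = 0.165375
question: 0.2 × 0.65 × (1−0.1) × 0.75 = 0.08775
P(enhancement | x) = 0.165375 / 0.2581125 ≈ 0.641

0.641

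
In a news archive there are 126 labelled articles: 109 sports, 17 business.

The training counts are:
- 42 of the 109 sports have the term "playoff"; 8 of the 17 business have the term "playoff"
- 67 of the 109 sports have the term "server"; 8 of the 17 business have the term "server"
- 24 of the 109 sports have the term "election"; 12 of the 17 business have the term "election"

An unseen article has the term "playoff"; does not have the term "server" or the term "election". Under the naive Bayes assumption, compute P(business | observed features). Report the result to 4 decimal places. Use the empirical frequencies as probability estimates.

0.0898

sports: (109/126) × (42/109) × (42/109) × (85/109) ≈ 0.10016
business: (17/126) × (8/17) × (9/17) × (5/17) ≈ 0.00988631
P(business | x) = 0.00988631 / 0.11004631 ≈ 0.0898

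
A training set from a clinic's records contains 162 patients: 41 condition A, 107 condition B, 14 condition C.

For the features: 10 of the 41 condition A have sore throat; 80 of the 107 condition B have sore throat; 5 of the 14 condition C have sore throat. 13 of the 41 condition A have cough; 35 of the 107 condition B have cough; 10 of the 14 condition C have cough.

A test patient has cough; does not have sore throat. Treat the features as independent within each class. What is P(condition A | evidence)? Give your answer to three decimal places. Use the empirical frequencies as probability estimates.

condition A: (41/162) × (31/41) × (13/41) ≈ 0.0606745
condition B: (107/162) × (27/107) × (35/107) ≈ 0.0545171
condition C: (14/162) × (9/14) × (10/14) ≈ 0.0396825
P(condition A | x) = 0.0606745 / 0.1548741 ≈ 0.392

0.392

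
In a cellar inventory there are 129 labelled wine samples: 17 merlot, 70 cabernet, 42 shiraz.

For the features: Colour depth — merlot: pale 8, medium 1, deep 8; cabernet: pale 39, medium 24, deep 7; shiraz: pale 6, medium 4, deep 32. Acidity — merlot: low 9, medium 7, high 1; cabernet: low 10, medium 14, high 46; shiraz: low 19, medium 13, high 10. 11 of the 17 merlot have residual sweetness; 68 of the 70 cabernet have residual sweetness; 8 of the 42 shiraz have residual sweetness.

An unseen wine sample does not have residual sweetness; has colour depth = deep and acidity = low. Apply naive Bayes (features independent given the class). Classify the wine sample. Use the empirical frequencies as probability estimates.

shiraz

merlot: (17/129) × (8/17) × (9/17) × (6/17) ≈ 0.0115877
cabernet: (70/129) × (7/70) × (10/70) × (2/70) ≈ 0.000221484
shiraz: (42/129) × (32/42) × (19/42) × (34/42) ≈ 0.0908436
Highest score → shiraz.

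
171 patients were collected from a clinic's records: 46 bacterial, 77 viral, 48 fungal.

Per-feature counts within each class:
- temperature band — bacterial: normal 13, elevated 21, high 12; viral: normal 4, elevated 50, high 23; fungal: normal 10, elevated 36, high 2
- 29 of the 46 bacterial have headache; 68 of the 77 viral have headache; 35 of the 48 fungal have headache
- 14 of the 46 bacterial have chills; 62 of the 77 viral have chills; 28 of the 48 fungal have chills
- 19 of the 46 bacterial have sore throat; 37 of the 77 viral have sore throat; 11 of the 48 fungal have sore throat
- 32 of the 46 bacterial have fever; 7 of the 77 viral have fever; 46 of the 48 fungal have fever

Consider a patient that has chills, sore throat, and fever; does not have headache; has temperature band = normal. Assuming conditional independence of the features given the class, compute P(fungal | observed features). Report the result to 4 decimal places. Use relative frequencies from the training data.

bacterial: (46/171) × (13/46) × (17/46) × (14/46) × (19/46) × (32/46) ≈ 0.00245695
viral: (77/171) × (4/77) × (9/77) × (62/77) × (37/77) × (7/77) ≈ 0.000096169
fungal: (48/171) × (10/48) × (13/48) × (28/48) × (11/48) × (46/48) ≈ 0.00202904
P(fungal | x) = 0.00202904 / 0.004582159 ≈ 0.4428

0.4428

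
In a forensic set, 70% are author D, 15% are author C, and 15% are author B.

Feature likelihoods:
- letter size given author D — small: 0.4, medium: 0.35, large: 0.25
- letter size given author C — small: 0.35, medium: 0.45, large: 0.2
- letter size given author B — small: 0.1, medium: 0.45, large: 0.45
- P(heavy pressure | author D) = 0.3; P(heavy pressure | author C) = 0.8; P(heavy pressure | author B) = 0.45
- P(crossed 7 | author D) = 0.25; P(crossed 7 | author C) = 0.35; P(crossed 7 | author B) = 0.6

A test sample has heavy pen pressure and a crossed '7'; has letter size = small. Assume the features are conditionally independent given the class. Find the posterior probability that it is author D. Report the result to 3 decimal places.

author D: 0.7 × 0.4 × 0.3 × 0.25 = 0.021
author C: 0.15 × 0.35 × 0.8 × 0.35 = 0.0147
author B: 0.15 × 0.1 × 0.45 × 0.6 = 0.00405
P(author D | x) = 0.021 / 0.03975 ≈ 0.528

0.528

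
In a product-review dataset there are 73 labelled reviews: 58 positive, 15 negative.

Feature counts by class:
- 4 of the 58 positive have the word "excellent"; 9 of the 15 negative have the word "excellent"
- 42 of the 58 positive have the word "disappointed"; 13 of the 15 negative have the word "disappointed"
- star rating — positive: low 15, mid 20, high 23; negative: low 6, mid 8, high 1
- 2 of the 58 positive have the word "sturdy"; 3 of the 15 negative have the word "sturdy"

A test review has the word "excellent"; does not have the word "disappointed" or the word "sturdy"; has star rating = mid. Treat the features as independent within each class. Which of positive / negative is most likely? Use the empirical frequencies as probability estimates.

positive: (58/73) × (4/58) × (16/58) × (20/58) × (56/58) ≈ 0.00503259
negative: (15/73) × (9/15) × (2/15) × (8/15) × (12/15) ≈ 0.0070137
Highest score → negative.

negative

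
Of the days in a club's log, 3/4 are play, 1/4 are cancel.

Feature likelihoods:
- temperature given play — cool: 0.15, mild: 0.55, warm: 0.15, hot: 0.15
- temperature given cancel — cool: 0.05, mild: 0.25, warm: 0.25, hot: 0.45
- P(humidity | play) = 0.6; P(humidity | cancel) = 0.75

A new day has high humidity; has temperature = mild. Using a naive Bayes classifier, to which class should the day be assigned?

play

play: 0.75 × 0.55 × 0.6 = 0.2475
cancel: 0.25 × 0.25 × 0.75 = 0.046875
Highest score → play.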